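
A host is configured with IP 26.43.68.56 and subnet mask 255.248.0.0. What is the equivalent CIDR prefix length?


Binary: 11111111.11111000.00000000.00000000
Count leading 1s
Prefix: /13


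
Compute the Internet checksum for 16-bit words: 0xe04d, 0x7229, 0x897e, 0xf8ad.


Sum all words (with carry folding):
+ 0xe04d = 0xe04d
+ 0x7229 = 0x5277
+ 0x897e = 0xdbf5
+ 0xf8ad = 0xd4a3
One's complement: ~0xd4a3
Checksum = 0x2b5c


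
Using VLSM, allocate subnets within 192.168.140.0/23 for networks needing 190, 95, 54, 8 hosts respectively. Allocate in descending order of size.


190 hosts -> /24 (254 usable): 192.168.140.0/24
95 hosts -> /25 (126 usable): 192.168.141.0/25
54 hosts -> /26 (62 usable): 192.168.141.128/26
8 hosts -> /28 (14 usable): 192.168.141.192/28
Allocation: 192.168.140.0/24 (190 hosts, 254 usable); 192.168.141.0/25 (95 hosts, 126 usable); 192.168.141.128/26 (54 hosts, 62 usable); 192.168.141.192/28 (8 hosts, 14 usable)


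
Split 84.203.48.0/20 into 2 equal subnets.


New prefix = 20 + 1 = 21
Each subnet has 2048 addresses
  84.203.48.0/21
  84.203.56.0/21
Subnets: 84.203.48.0/21, 84.203.56.0/21


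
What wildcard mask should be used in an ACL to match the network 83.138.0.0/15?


Subnet mask: 255.254.0.0
Wildcard = 255.255.255.255 - subnet mask
255 - 255 = 0
255 - 254 = 1
255 - 0 = 255
255 - 0 = 255
Wildcard: 0.1.255.255


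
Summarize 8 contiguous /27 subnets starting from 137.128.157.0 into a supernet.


Original prefix: /27
Number of subnets: 8 = 2^3
New prefix = 27 - 3 = 24
Supernet: 137.128.157.0/24


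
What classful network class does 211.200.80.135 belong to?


First octet: 211
Binary: 11010011
110xxxxx -> Class C (192-223)
Class C, default mask 255.255.255.0 (/24)


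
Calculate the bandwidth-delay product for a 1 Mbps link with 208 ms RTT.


BDP = bandwidth * RTT
= 1 Mbps * 208 ms
= 1 * 1e6 * 208 / 1000 bits
= 208000 bits
= 26000 bytes
= 25.3906 KB
BDP = 208000 bits (26000 bytes)


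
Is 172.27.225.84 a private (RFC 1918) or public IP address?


RFC 1918 private ranges:
  10.0.0.0/8 (10.0.0.0 - 10.255.255.255)
  172.16.0.0/12 (172.16.0.0 - 172.31.255.255)
  192.168.0.0/16 (192.168.0.0 - 192.168.255.255)
Private (in 172.16.0.0/12)


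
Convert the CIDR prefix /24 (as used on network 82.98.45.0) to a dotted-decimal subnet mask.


/24 means 24 network bits, 8 host bits
Binary: 11111111111111111111111100000000
Mask: 255.255.255.0


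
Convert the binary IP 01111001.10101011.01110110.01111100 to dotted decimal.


01111001 = 121
10101011 = 171
01110110 = 118
01111100 = 124
IP: 121.171.118.124


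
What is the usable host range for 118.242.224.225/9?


Network: 118.128.0.0
Broadcast: 118.255.255.255
First usable = network + 1
Last usable = broadcast - 1
Range: 118.128.0.1 to 118.255.255.254


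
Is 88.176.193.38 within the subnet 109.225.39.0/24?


Subnet network: 109.225.39.0
Test IP AND mask: 88.176.193.0
No, 88.176.193.38 is not in 109.225.39.0/24


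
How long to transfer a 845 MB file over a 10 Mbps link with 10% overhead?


Effective throughput = 10 * (1 - 10/100) = 9 Mbps
File size in Mb = 845 * 8 = 6760 Mb
Time = 6760 / 9
Time = 751.1111 seconds


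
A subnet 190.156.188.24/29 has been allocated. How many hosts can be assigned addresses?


Host bits = 32 - 29 = 3
Total addresses = 2^3 = 8
Usable = total - 2 (network and broadcast)
Usable hosts: 6


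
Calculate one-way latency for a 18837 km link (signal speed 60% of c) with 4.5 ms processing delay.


Speed = 0.6 * 3e5 km/s = 180000 km/s
Propagation delay = 18837 / 180000 = 0.1047 s = 104.65 ms
Processing delay = 4.5 ms
Total one-way latency = 109.15 ms


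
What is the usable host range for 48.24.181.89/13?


Network: 48.24.0.0
Broadcast: 48.31.255.255
First usable = network + 1
Last usable = broadcast - 1
Range: 48.24.0.1 to 48.31.255.254


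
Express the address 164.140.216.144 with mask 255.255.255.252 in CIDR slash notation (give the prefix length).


Binary: 11111111.11111111.11111111.11111100
Count leading 1s
Prefix: /30


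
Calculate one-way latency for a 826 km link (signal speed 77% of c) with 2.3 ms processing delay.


Speed = 0.77 * 3e5 km/s = 231000 km/s
Propagation delay = 826 / 231000 = 0.0036 s = 3.5758 ms
Processing delay = 2.3 ms
Total one-way latency = 5.8758 ms


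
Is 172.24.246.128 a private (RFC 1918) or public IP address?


RFC 1918 private ranges:
  10.0.0.0/8 (10.0.0.0 - 10.255.255.255)
  172.16.0.0/12 (172.16.0.0 - 172.31.255.255)
  192.168.0.0/16 (192.168.0.0 - 192.168.255.255)
Private (in 172.16.0.0/12)


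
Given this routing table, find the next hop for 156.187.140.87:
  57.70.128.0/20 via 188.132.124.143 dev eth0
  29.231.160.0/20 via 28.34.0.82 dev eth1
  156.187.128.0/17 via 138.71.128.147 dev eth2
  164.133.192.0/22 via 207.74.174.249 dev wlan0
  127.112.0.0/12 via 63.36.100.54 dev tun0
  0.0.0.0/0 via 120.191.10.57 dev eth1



Longest prefix match for 156.187.140.87:
  /20 57.70.128.0: no
  /20 29.231.160.0: no
  /17 156.187.128.0: MATCH
  /22 164.133.192.0: no
  /12 127.112.0.0: no
  /0 0.0.0.0: MATCH
Selected: next-hop 138.71.128.147 via eth2 (matched /17)


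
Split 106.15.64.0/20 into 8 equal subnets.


New prefix = 20 + 3 = 23
Each subnet has 512 addresses
  106.15.64.0/23
  106.15.66.0/23
  106.15.68.0/23
  106.15.70.0/23
  106.15.72.0/23
  106.15.74.0/23
  106.15.76.0/23
  106.15.78.0/23
Subnets: 106.15.64.0/23, 106.15.66.0/23, 106.15.68.0/23, 106.15.70.0/23, 106.15.72.0/23, 106.15.74.0/23, 106.15.76.0/23, 106.15.78.0/23


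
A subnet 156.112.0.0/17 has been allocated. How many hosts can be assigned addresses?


Host bits = 32 - 17 = 15
Total addresses = 2^15 = 32768
Usable = total - 2 (network and broadcast)
Usable hosts: 32766


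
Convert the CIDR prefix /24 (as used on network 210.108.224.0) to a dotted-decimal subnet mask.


/24 means 24 network bits, 8 host bits
Binary: 11111111111111111111111100000000
Mask: 255.255.255.0


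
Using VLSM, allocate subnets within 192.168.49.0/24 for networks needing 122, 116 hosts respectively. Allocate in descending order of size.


122 hosts -> /25 (126 usable): 192.168.49.0/25
116 hosts -> /25 (126 usable): 192.168.49.128/25
Allocation: 192.168.49.0/25 (122 hosts, 126 usable); 192.168.49.128/25 (116 hosts, 126 usable)


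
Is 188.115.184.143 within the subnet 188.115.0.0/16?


Subnet network: 188.115.0.0
Test IP AND mask: 188.115.0.0
Yes, 188.115.184.143 is in 188.115.0.0/16


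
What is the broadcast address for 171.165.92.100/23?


Network: 171.165.92.0/23
Host bits = 9
Set all host bits to 1:
Broadcast: 171.165.93.255


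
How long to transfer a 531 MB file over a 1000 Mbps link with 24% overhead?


Effective throughput = 1000 * (1 - 24/100) = 760 Mbps
File size in Mb = 531 * 8 = 4248 Mb
Time = 4248 / 760
Time = 5.5895 seconds


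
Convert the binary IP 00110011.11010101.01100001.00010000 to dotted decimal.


00110011 = 51
11010101 = 213
01100001 = 97
00010000 = 16
IP: 51.213.97.16


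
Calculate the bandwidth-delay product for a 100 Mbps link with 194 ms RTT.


BDP = bandwidth * RTT
= 100 Mbps * 194 ms
= 100 * 1e6 * 194 / 1000 bits
= 19400000 bits
= 2425000 bytes
= 2368.1641 KB
BDP = 19400000 bits (2425000 bytes)


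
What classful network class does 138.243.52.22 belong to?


First octet: 138
Binary: 10001010
10xxxxxx -> Class B (128-191)
Class B, default mask 255.255.0.0 (/16)


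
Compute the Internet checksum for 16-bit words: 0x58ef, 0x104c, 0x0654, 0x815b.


Sum all words (with carry folding):
+ 0x58ef = 0x58ef
+ 0x104c = 0x693b
+ 0x0654 = 0x6f8f
+ 0x815b = 0xf0ea
One's complement: ~0xf0ea
Checksum = 0x0f15


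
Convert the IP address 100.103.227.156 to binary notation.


100 = 01100100
103 = 01100111
227 = 11100011
156 = 10011100
Binary: 01100100.01100111.11100011.10011100


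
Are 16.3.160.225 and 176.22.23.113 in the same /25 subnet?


Mask: 255.255.255.128
16.3.160.225 AND mask = 16.3.160.128
176.22.23.113 AND mask = 176.22.23.0
No, different subnets (16.3.160.128 vs 176.22.23.0)


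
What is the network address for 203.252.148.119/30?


IP:   11001011.11111100.10010100.01110111
Mask: 11111111.11111111.11111111.11111100
AND operation:
Net:  11001011.11111100.10010100.01110100
Network: 203.252.148.116/30


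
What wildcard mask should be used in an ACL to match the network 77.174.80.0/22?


Subnet mask: 255.255.252.0
Wildcard = 255.255.255.255 - subnet mask
255 - 255 = 0
255 - 255 = 0
255 - 252 = 3
255 - 0 = 255
Wildcard: 0.0.3.255


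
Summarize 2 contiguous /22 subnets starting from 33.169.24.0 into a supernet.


Original prefix: /22
Number of subnets: 2 = 2^1
New prefix = 22 - 1 = 21
Supernet: 33.169.24.0/21


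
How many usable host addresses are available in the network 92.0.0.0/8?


Host bits = 32 - 8 = 24
Total addresses = 2^24 = 16777216
Usable = total - 2 (network and broadcast)
Usable hosts: 16777214


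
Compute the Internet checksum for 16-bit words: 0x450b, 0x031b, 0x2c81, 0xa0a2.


Sum all words (with carry folding):
+ 0x450b = 0x450b
+ 0x031b = 0x4826
+ 0x2c81 = 0x74a7
+ 0xa0a2 = 0x154a
One's complement: ~0x154a
Checksum = 0xeab5


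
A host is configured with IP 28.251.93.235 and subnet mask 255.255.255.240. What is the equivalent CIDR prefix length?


Binary: 11111111.11111111.11111111.11110000
Count leading 1s
Prefix: /28


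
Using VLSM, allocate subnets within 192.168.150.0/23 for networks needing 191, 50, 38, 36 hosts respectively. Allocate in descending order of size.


191 hosts -> /24 (254 usable): 192.168.150.0/24
50 hosts -> /26 (62 usable): 192.168.151.0/26
38 hosts -> /26 (62 usable): 192.168.151.64/26
36 hosts -> /26 (62 usable): 192.168.151.128/26
Allocation: 192.168.150.0/24 (191 hosts, 254 usable); 192.168.151.0/26 (50 hosts, 62 usable); 192.168.151.64/26 (38 hosts, 62 usable); 192.168.151.128/26 (36 hosts, 62 usable)


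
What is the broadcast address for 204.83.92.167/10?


Network: 204.64.0.0/10
Host bits = 22
Set all host bits to 1:
Broadcast: 204.127.255.255


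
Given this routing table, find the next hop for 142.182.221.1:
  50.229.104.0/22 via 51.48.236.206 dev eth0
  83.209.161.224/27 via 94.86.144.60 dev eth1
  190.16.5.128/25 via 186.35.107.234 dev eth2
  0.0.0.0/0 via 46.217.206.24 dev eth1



Longest prefix match for 142.182.221.1:
  /22 50.229.104.0: no
  /27 83.209.161.224: no
  /25 190.16.5.128: no
  /0 0.0.0.0: MATCH
Selected: next-hop 46.217.206.24 via eth1 (matched /0)


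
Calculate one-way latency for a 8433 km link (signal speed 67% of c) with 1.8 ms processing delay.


Speed = 0.67 * 3e5 km/s = 201000 km/s
Propagation delay = 8433 / 201000 = 0.042 s = 41.9552 ms
Processing delay = 1.8 ms
Total one-way latency = 43.7552 ms


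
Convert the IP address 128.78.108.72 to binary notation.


128 = 10000000
78 = 01001110
108 = 01101100
72 = 01001000
Binary: 10000000.01001110.01101100.01001000


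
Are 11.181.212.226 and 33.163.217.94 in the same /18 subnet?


Mask: 255.255.192.0
11.181.212.226 AND mask = 11.181.192.0
33.163.217.94 AND mask = 33.163.192.0
No, different subnets (11.181.192.0 vs 33.163.192.0)


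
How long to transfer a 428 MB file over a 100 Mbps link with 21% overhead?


Effective throughput = 100 * (1 - 21/100) = 79 Mbps
File size in Mb = 428 * 8 = 3424 Mb
Time = 3424 / 79
Time = 43.3418 seconds


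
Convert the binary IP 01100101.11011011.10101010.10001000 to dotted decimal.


01100101 = 101
11011011 = 219
10101010 = 170
10001000 = 136
IP: 101.219.170.136


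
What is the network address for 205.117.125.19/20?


IP:   11001101.01110101.01111101.00010011
Mask: 11111111.11111111.11110000.00000000
AND operation:
Net:  11001101.01110101.01110000.00000000
Network: 205.117.112.0/20


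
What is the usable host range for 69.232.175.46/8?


Network: 69.0.0.0
Broadcast: 69.255.255.255
First usable = network + 1
Last usable = broadcast - 1
Range: 69.0.0.1 to 69.255.255.254


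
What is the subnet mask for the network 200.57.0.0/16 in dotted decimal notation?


/16 means 16 network bits, 16 host bits
Binary: 11111111111111110000000000000000
Mask: 255.255.0.0


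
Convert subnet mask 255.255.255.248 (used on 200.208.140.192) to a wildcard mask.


Subnet mask: 255.255.255.248
Wildcard = 255.255.255.255 - subnet mask
255 - 255 = 0
255 - 255 = 0
255 - 255 = 0
255 - 248 = 7
Wildcard: 0.0.0.7


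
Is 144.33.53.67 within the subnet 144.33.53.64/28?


Subnet network: 144.33.53.64
Test IP AND mask: 144.33.53.64
Yes, 144.33.53.67 is in 144.33.53.64/28


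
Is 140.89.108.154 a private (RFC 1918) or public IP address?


RFC 1918 private ranges:
  10.0.0.0/8 (10.0.0.0 - 10.255.255.255)
  172.16.0.0/12 (172.16.0.0 - 172.31.255.255)
  192.168.0.0/16 (192.168.0.0 - 192.168.255.255)
Public (not in any RFC 1918 range)


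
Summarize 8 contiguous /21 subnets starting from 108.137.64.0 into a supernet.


Original prefix: /21
Number of subnets: 8 = 2^3
New prefix = 21 - 3 = 18
Supernet: 108.137.64.0/18


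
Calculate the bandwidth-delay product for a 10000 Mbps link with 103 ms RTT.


BDP = bandwidth * RTT
= 10000 Mbps * 103 ms
= 10000 * 1e6 * 103 / 1000 bits
= 1030000000 bits
= 128750000 bytes
= 125732.4219 KB
BDP = 1030000000 bits (128750000 bytes)


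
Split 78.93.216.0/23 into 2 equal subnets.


New prefix = 23 + 1 = 24
Each subnet has 256 addresses
  78.93.216.0/24
  78.93.217.0/24
Subnets: 78.93.216.0/24, 78.93.217.0/24


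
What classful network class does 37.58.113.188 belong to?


First octet: 37
Binary: 00100101
0xxxxxxx -> Class A (1-126)
Class A, default mask 255.0.0.0 (/8)


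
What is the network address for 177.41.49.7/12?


IP:   10110001.00101001.00110001.00000111
Mask: 11111111.11110000.00000000.00000000
AND operation:
Net:  10110001.00100000.00000000.00000000
Network: 177.32.0.0/12


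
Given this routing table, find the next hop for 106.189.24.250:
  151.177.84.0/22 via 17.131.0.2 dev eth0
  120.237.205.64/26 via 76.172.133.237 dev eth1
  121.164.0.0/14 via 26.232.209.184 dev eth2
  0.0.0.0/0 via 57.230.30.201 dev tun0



Longest prefix match for 106.189.24.250:
  /22 151.177.84.0: no
  /26 120.237.205.64: no
  /14 121.164.0.0: no
  /0 0.0.0.0: MATCH
Selected: next-hop 57.230.30.201 via tun0 (matched /0)


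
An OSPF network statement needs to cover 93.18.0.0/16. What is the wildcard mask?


Subnet mask: 255.255.0.0
Wildcard = 255.255.255.255 - subnet mask
255 - 255 = 0
255 - 255 = 0
255 - 0 = 255
255 - 0 = 255
Wildcard: 0.0.255.255


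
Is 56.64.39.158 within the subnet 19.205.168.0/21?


Subnet network: 19.205.168.0
Test IP AND mask: 56.64.32.0
No, 56.64.39.158 is not in 19.205.168.0/21


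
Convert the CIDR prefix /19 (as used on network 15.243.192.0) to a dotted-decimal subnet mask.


/19 means 19 network bits, 13 host bits
Binary: 11111111111111111110000000000000
Mask: 255.255.224.0


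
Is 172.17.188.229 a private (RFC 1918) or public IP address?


RFC 1918 private ranges:
  10.0.0.0/8 (10.0.0.0 - 10.255.255.255)
  172.16.0.0/12 (172.16.0.0 - 172.31.255.255)
  192.168.0.0/16 (192.168.0.0 - 192.168.255.255)
Private (in 172.16.0.0/12)


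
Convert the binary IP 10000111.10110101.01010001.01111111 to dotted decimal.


10000111 = 135
10110101 = 181
01010001 = 81
01111111 = 127
IP: 135.181.81.127


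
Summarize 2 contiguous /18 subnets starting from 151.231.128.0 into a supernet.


Original prefix: /18
Number of subnets: 2 = 2^1
New prefix = 18 - 1 = 17
Supernet: 151.231.128.0/17


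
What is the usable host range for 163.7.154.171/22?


Network: 163.7.152.0
Broadcast: 163.7.155.255
First usable = network + 1
Last usable = broadcast - 1
Range: 163.7.152.1 to 163.7.155.254


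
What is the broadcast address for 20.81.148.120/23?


Network: 20.81.148.0/23
Host bits = 9
Set all host bits to 1:
Broadcast: 20.81.149.255


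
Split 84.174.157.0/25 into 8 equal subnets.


New prefix = 25 + 3 = 28
Each subnet has 16 addresses
  84.174.157.0/28
  84.174.157.16/28
  84.174.157.32/28
  84.174.157.48/28
  84.174.157.64/28
  84.174.157.80/28
  84.174.157.96/28
  84.174.157.112/28
Subnets: 84.174.157.0/28, 84.174.157.16/28, 84.174.157.32/28, 84.174.157.48/28, 84.174.157.64/28, 84.174.157.80/28, 84.174.157.96/28, 84.174.157.112/28


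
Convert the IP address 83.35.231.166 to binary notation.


83 = 01010011
35 = 00100011
231 = 11100111
166 = 10100110
Binary: 01010011.00100011.11100111.10100110


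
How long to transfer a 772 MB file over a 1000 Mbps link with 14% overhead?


Effective throughput = 1000 * (1 - 14/100) = 860 Mbps
File size in Mb = 772 * 8 = 6176 Mb
Time = 6176 / 860
Time = 7.1814 seconds


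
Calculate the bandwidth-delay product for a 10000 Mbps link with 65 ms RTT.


BDP = bandwidth * RTT
= 10000 Mbps * 65 ms
= 10000 * 1e6 * 65 / 1000 bits
= 650000000 bits
= 81250000 bytes
= 79345.7031 KB
BDP = 650000000 bits (81250000 bytes)


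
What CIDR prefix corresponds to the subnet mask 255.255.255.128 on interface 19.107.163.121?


Binary: 11111111.11111111.11111111.10000000
Count leading 1s
Prefix: /25


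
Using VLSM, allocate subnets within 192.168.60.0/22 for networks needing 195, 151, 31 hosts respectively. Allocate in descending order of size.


195 hosts -> /24 (254 usable): 192.168.60.0/24
151 hosts -> /24 (254 usable): 192.168.61.0/24
31 hosts -> /26 (62 usable): 192.168.62.0/26
Allocation: 192.168.60.0/24 (195 hosts, 254 usable); 192.168.61.0/24 (151 hosts, 254 usable); 192.168.62.0/26 (31 hosts, 62 usable)


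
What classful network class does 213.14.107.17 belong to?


First octet: 213
Binary: 11010101
110xxxxx -> Class C (192-223)
Class C, default mask 255.255.255.0 (/24)


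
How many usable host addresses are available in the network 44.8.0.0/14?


Host bits = 32 - 14 = 18
Total addresses = 2^18 = 262144
Usable = total - 2 (network and broadcast)
Usable hosts: 262142


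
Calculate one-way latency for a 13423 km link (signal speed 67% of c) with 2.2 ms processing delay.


Speed = 0.67 * 3e5 km/s = 201000 km/s
Propagation delay = 13423 / 201000 = 0.0668 s = 66.7811 ms
Processing delay = 2.2 ms
Total one-way latency = 68.9811 ms


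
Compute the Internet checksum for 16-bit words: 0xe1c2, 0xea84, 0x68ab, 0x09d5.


Sum all words (with carry folding):
+ 0xe1c2 = 0xe1c2
+ 0xea84 = 0xcc47
+ 0x68ab = 0x34f3
+ 0x09d5 = 0x3ec8
One's complement: ~0x3ec8
Checksum = 0xc137


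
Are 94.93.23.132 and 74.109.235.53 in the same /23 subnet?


Mask: 255.255.254.0
94.93.23.132 AND mask = 94.93.22.0
74.109.235.53 AND mask = 74.109.234.0
No, different subnets (94.93.22.0 vs 74.109.234.0)


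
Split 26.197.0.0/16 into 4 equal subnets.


New prefix = 16 + 2 = 18
Each subnet has 16384 addresses
  26.197.0.0/18
  26.197.64.0/18
  26.197.128.0/18
  26.197.192.0/18
Subnets: 26.197.0.0/18, 26.197.64.0/18, 26.197.128.0/18, 26.197.192.0/18


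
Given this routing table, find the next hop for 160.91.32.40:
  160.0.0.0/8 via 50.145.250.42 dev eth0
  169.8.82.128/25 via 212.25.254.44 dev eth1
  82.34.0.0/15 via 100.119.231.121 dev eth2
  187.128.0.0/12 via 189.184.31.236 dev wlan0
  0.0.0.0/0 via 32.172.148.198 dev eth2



Longest prefix match for 160.91.32.40:
  /8 160.0.0.0: MATCH
  /25 169.8.82.128: no
  /15 82.34.0.0: no
  /12 187.128.0.0: no
  /0 0.0.0.0: MATCH
Selected: next-hop 50.145.250.42 via eth0 (matched /8)


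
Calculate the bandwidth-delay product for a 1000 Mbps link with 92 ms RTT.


BDP = bandwidth * RTT
= 1000 Mbps * 92 ms
= 1000 * 1e6 * 92 / 1000 bits
= 92000000 bits
= 11500000 bytes
= 11230.4688 KB
BDP = 92000000 bits (11500000 bytes)


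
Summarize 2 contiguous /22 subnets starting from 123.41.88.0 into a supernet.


Original prefix: /22
Number of subnets: 2 = 2^1
New prefix = 22 - 1 = 21
Supernet: 123.41.88.0/21


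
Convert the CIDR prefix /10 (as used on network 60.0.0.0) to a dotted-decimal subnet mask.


/10 means 10 network bits, 22 host bits
Binary: 11111111110000000000000000000000
Mask: 255.192.0.0


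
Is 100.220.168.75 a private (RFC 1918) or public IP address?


RFC 1918 private ranges:
  10.0.0.0/8 (10.0.0.0 - 10.255.255.255)
  172.16.0.0/12 (172.16.0.0 - 172.31.255.255)
  192.168.0.0/16 (192.168.0.0 - 192.168.255.255)
Public (not in any RFC 1918 range)


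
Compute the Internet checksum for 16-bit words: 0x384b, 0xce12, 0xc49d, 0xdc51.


Sum all words (with carry folding):
+ 0x384b = 0x384b
+ 0xce12 = 0x065e
+ 0xc49d = 0xcafb
+ 0xdc51 = 0xa74d
One's complement: ~0xa74d
Checksum = 0x58b2


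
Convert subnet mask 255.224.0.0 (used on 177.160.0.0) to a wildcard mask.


Subnet mask: 255.224.0.0
Wildcard = 255.255.255.255 - subnet mask
255 - 255 = 0
255 - 224 = 31
255 - 0 = 255
255 - 0 = 255
Wildcard: 0.31.255.255


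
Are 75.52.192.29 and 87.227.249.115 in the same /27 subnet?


Mask: 255.255.255.224
75.52.192.29 AND mask = 75.52.192.0
87.227.249.115 AND mask = 87.227.249.96
No, different subnets (75.52.192.0 vs 87.227.249.96)


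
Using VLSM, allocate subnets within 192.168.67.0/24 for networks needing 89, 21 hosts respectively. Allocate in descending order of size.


89 hosts -> /25 (126 usable): 192.168.67.0/25
21 hosts -> /27 (30 usable): 192.168.67.128/27
Allocation: 192.168.67.0/25 (89 hosts, 126 usable); 192.168.67.128/27 (21 hosts, 30 usable)


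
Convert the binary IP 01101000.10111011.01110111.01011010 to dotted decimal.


01101000 = 104
10111011 = 187
01110111 = 119
01011010 = 90
IP: 104.187.119.90


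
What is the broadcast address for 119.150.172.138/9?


Network: 119.128.0.0/9
Host bits = 23
Set all host bits to 1:
Broadcast: 119.255.255.255


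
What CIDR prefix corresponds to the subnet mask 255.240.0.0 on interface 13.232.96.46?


Binary: 11111111.11110000.00000000.00000000
Count leading 1s
Prefix: /12


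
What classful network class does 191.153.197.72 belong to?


First octet: 191
Binary: 10111111
10xxxxxx -> Class B (128-191)
Class B, default mask 255.255.0.0 (/16)


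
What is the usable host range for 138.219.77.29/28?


Network: 138.219.77.16
Broadcast: 138.219.77.31
First usable = network + 1
Last usable = broadcast - 1
Range: 138.219.77.17 to 138.219.77.30


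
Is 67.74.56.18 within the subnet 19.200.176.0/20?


Subnet network: 19.200.176.0
Test IP AND mask: 67.74.48.0
No, 67.74.56.18 is not in 19.200.176.0/20


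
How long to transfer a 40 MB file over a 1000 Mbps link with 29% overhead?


Effective throughput = 1000 * (1 - 29/100) = 710 Mbps
File size in Mb = 40 * 8 = 320 Mb
Time = 320 / 710
Time = 0.4507 seconds


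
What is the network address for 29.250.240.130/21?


IP:   00011101.11111010.11110000.10000010
Mask: 11111111.11111111.11111000.00000000
AND operation:
Net:  00011101.11111010.11110000.00000000
Network: 29.250.240.0/21


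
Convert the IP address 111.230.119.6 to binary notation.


111 = 01101111
230 = 11100110
119 = 01110111
6 = 00000110
Binary: 01101111.11100110.01110111.00000110


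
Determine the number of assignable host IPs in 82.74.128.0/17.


Host bits = 32 - 17 = 15
Total addresses = 2^15 = 32768
Usable = total - 2 (network and broadcast)
Usable hosts: 32766


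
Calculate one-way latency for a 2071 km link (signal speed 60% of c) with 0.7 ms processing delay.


Speed = 0.6 * 3e5 km/s = 180000 km/s
Propagation delay = 2071 / 180000 = 0.0115 s = 11.5056 ms
Processing delay = 0.7 ms
Total one-way latency = 12.2056 ms


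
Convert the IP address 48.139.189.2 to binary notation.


48 = 00110000
139 = 10001011
189 = 10111101
2 = 00000010
Binary: 00110000.10001011.10111101.00000010


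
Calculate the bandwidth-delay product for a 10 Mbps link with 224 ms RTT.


BDP = bandwidth * RTT
= 10 Mbps * 224 ms
= 10 * 1e6 * 224 / 1000 bits
= 2240000 bits
= 280000 bytes
= 273.4375 KB
BDP = 2240000 bits (280000 bytes)


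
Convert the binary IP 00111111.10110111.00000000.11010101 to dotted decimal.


00111111 = 63
10110111 = 183
00000000 = 0
11010101 = 213
IP: 63.183.0.213


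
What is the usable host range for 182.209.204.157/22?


Network: 182.209.204.0
Broadcast: 182.209.207.255
First usable = network + 1
Last usable = broadcast - 1
Range: 182.209.204.1 to 182.209.207.254


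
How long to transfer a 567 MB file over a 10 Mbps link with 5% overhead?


Effective throughput = 10 * (1 - 5/100) = 9.5 Mbps
File size in Mb = 567 * 8 = 4536 Mb
Time = 4536 / 9.5
Time = 477.4737 seconds


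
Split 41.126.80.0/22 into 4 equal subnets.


New prefix = 22 + 2 = 24
Each subnet has 256 addresses
  41.126.80.0/24
  41.126.81.0/24
  41.126.82.0/24
  41.126.83.0/24
Subnets: 41.126.80.0/24, 41.126.81.0/24, 41.126.82.0/24, 41.126.83.0/24


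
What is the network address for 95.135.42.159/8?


IP:   01011111.10000111.00101010.10011111
Mask: 11111111.00000000.00000000.00000000
AND operation:
Net:  01011111.00000000.00000000.00000000
Network: 95.0.0.0/8


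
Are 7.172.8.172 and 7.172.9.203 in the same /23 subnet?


Mask: 255.255.254.0
7.172.8.172 AND mask = 7.172.8.0
7.172.9.203 AND mask = 7.172.8.0
Yes, same subnet (7.172.8.0)


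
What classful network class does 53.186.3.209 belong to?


First octet: 53
Binary: 00110101
0xxxxxxx -> Class A (1-126)
Class A, default mask 255.0.0.0 (/8)


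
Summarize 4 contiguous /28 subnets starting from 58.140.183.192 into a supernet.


Original prefix: /28
Number of subnets: 4 = 2^2
New prefix = 28 - 2 = 26
Supernet: 58.140.183.192/26


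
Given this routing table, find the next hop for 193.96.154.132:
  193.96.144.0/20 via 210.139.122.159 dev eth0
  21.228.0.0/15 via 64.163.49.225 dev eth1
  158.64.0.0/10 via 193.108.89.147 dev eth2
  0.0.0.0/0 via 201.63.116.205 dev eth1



Longest prefix match for 193.96.154.132:
  /20 193.96.144.0: MATCH
  /15 21.228.0.0: no
  /10 158.64.0.0: no
  /0 0.0.0.0: MATCH
Selected: next-hop 210.139.122.159 via eth0 (matched /20)


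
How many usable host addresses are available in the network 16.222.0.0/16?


Host bits = 32 - 16 = 16
Total addresses = 2^16 = 65536
Usable = total - 2 (network and broadcast)
Usable hosts: 65534


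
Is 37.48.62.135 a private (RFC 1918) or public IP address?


RFC 1918 private ranges:
  10.0.0.0/8 (10.0.0.0 - 10.255.255.255)
  172.16.0.0/12 (172.16.0.0 - 172.31.255.255)
  192.168.0.0/16 (192.168.0.0 - 192.168.255.255)
Public (not in any RFC 1918 range)


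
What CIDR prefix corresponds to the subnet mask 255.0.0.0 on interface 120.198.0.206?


Binary: 11111111.00000000.00000000.00000000
Count leading 1s
Prefix: /8


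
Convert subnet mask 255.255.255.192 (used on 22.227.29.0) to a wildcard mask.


Subnet mask: 255.255.255.192
Wildcard = 255.255.255.255 - subnet mask
255 - 255 = 0
255 - 255 = 0
255 - 255 = 0
255 - 192 = 63
Wildcard: 0.0.0.63


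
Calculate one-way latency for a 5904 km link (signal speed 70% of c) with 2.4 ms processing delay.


Speed = 0.7 * 3e5 km/s = 210000 km/s
Propagation delay = 5904 / 210000 = 0.0281 s = 28.1143 ms
Processing delay = 2.4 ms
Total one-way latency = 30.5143 ms


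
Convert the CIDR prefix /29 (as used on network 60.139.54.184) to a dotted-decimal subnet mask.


/29 means 29 network bits, 3 host bits
Binary: 11111111111111111111111111111000
Mask: 255.255.255.248


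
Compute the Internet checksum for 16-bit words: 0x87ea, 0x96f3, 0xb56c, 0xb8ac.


Sum all words (with carry folding):
+ 0x87ea = 0x87ea
+ 0x96f3 = 0x1ede
+ 0xb56c = 0xd44a
+ 0xb8ac = 0x8cf7
One's complement: ~0x8cf7
Checksum = 0x7308


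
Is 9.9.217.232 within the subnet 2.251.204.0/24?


Subnet network: 2.251.204.0
Test IP AND mask: 9.9.217.0
No, 9.9.217.232 is not in 2.251.204.0/24


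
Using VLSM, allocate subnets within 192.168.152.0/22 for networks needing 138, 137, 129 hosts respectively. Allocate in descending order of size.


138 hosts -> /24 (254 usable): 192.168.152.0/24
137 hosts -> /24 (254 usable): 192.168.153.0/24
129 hosts -> /24 (254 usable): 192.168.154.0/24
Allocation: 192.168.152.0/24 (138 hosts, 254 usable); 192.168.153.0/24 (137 hosts, 254 usable); 192.168.154.0/24 (129 hosts, 254 usable)


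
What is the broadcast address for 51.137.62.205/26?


Network: 51.137.62.192/26
Host bits = 6
Set all host bits to 1:
Broadcast: 51.137.62.255


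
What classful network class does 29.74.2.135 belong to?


First octet: 29
Binary: 00011101
0xxxxxxx -> Class A (1-126)
Class A, default mask 255.0.0.0 (/8)


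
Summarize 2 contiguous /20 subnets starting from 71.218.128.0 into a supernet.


Original prefix: /20
Number of subnets: 2 = 2^1
New prefix = 20 - 1 = 19
Supernet: 71.218.128.0/19


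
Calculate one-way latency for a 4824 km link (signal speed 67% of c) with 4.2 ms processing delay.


Speed = 0.67 * 3e5 km/s = 201000 km/s
Propagation delay = 4824 / 201000 = 0.024 s = 24 ms
Processing delay = 4.2 ms
Total one-way latency = 28.2 ms


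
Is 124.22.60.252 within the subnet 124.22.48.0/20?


Subnet network: 124.22.48.0
Test IP AND mask: 124.22.48.0
Yes, 124.22.60.252 is in 124.22.48.0/20


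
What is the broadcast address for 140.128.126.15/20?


Network: 140.128.112.0/20
Host bits = 12
Set all host bits to 1:
Broadcast: 140.128.127.255


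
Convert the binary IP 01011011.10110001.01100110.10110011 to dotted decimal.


01011011 = 91
10110001 = 177
01100110 = 102
10110011 = 179
IP: 91.177.102.179


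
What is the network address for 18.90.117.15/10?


IP:   00010010.01011010.01110101.00001111
Mask: 11111111.11000000.00000000.00000000
AND operation:
Net:  00010010.01000000.00000000.00000000
Network: 18.64.0.0/10


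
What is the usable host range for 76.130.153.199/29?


Network: 76.130.153.192
Broadcast: 76.130.153.199
First usable = network + 1
Last usable = broadcast - 1
Range: 76.130.153.193 to 76.130.153.198


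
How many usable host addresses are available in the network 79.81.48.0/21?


Host bits = 32 - 21 = 11
Total addresses = 2^11 = 2048
Usable = total - 2 (network and broadcast)
Usable hosts: 2046


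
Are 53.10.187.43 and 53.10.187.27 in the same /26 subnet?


Mask: 255.255.255.192
53.10.187.43 AND mask = 53.10.187.0
53.10.187.27 AND mask = 53.10.187.0
Yes, same subnet (53.10.187.0)


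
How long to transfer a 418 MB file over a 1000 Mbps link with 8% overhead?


Effective throughput = 1000 * (1 - 8/100) = 920 Mbps
File size in Mb = 418 * 8 = 3344 Mb
Time = 3344 / 920
Time = 3.6348 seconds


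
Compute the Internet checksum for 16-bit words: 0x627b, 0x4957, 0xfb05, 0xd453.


Sum all words (with carry folding):
+ 0x627b = 0x627b
+ 0x4957 = 0xabd2
+ 0xfb05 = 0xa6d8
+ 0xd453 = 0x7b2c
One's complement: ~0x7b2c
Checksum = 0x84d3


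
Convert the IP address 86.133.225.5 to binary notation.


86 = 01010110
133 = 10000101
225 = 11100001
5 = 00000101
Binary: 01010110.10000101.11100001.00000101


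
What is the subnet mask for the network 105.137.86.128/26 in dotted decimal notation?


/26 means 26 network bits, 6 host bits
Binary: 11111111111111111111111111000000
Mask: 255.255.255.192


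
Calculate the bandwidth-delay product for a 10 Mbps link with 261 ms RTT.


BDP = bandwidth * RTT
= 10 Mbps * 261 ms
= 10 * 1e6 * 261 / 1000 bits
= 2610000 bits
= 326250 bytes
= 318.6035 KB
BDP = 2610000 bits (326250 bytes)


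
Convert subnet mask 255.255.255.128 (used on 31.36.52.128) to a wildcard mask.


Subnet mask: 255.255.255.128
Wildcard = 255.255.255.255 - subnet mask
255 - 255 = 0
255 - 255 = 0
255 - 255 = 0
255 - 128 = 127
Wildcard: 0.0.0.127


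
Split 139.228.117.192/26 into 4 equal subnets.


New prefix = 26 + 2 = 28
Each subnet has 16 addresses
  139.228.117.192/28
  139.228.117.208/28
  139.228.117.224/28
  139.228.117.240/28
Subnets: 139.228.117.192/28, 139.228.117.208/28, 139.228.117.224/28, 139.228.117.240/28


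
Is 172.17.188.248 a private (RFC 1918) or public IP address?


RFC 1918 private ranges:
  10.0.0.0/8 (10.0.0.0 - 10.255.255.255)
  172.16.0.0/12 (172.16.0.0 - 172.31.255.255)
  192.168.0.0/16 (192.168.0.0 - 192.168.255.255)
Private (in 172.16.0.0/12)


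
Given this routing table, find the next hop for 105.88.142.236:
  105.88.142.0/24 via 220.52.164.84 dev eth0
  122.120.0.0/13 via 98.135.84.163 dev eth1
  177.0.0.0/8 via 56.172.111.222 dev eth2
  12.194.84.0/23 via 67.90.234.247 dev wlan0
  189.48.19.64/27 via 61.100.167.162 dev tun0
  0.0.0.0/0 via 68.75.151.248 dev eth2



Longest prefix match for 105.88.142.236:
  /24 105.88.142.0: MATCH
  /13 122.120.0.0: no
  /8 177.0.0.0: no
  /23 12.194.84.0: no
  /27 189.48.19.64: no
  /0 0.0.0.0: MATCH
Selected: next-hop 220.52.164.84 via eth0 (matched /24)


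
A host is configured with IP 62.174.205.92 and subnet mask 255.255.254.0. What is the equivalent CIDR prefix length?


Binary: 11111111.11111111.11111110.00000000
Count leading 1s
Prefix: /23


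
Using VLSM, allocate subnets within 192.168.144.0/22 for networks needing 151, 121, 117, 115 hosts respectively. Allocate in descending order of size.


151 hosts -> /24 (254 usable): 192.168.144.0/24
121 hosts -> /25 (126 usable): 192.168.145.0/25
117 hosts -> /25 (126 usable): 192.168.145.128/25
115 hosts -> /25 (126 usable): 192.168.146.0/25
Allocation: 192.168.144.0/24 (151 hosts, 254 usable); 192.168.145.0/25 (121 hosts, 126 usable); 192.168.145.128/25 (117 hosts, 126 usable); 192.168.146.0/25 (115 hosts, 126 usable)


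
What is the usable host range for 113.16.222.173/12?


Network: 113.16.0.0
Broadcast: 113.31.255.255
First usable = network + 1
Last usable = broadcast - 1
Range: 113.16.0.1 to 113.31.255.254


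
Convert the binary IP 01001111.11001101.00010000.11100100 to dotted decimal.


01001111 = 79
11001101 = 205
00010000 = 16
11100100 = 228
IP: 79.205.16.228


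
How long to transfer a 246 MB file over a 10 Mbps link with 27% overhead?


Effective throughput = 10 * (1 - 27/100) = 7.3 Mbps
File size in Mb = 246 * 8 = 1968 Mb
Time = 1968 / 7.3
Time = 269.589 seconds


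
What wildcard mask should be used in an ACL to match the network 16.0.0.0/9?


Subnet mask: 255.128.0.0
Wildcard = 255.255.255.255 - subnet mask
255 - 255 = 0
255 - 128 = 127
255 - 0 = 255
255 - 0 = 255
Wildcard: 0.127.255.255


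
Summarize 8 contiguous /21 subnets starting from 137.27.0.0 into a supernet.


Original prefix: /21
Number of subnets: 8 = 2^3
New prefix = 21 - 3 = 18
Supernet: 137.27.0.0/18


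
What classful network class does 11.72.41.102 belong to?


First octet: 11
Binary: 00001011
0xxxxxxx -> Class A (1-126)
Class A, default mask 255.0.0.0 (/8)


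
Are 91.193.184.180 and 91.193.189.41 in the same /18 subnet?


Mask: 255.255.192.0
91.193.184.180 AND mask = 91.193.128.0
91.193.189.41 AND mask = 91.193.128.0
Yes, same subnet (91.193.128.0)


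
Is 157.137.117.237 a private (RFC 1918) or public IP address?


RFC 1918 private ranges:
  10.0.0.0/8 (10.0.0.0 - 10.255.255.255)
  172.16.0.0/12 (172.16.0.0 - 172.31.255.255)
  192.168.0.0/16 (192.168.0.0 - 192.168.255.255)
Public (not in any RFC 1918 range)


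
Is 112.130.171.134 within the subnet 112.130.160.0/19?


Subnet network: 112.130.160.0
Test IP AND mask: 112.130.160.0
Yes, 112.130.171.134 is in 112.130.160.0/19


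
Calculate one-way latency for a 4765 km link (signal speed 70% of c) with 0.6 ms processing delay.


Speed = 0.7 * 3e5 km/s = 210000 km/s
Propagation delay = 4765 / 210000 = 0.0227 s = 22.6905 ms
Processing delay = 0.6 ms
Total one-way latency = 23.2905 ms


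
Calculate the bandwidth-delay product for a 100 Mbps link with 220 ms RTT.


BDP = bandwidth * RTT
= 100 Mbps * 220 ms
= 100 * 1e6 * 220 / 1000 bits
= 22000000 bits
= 2750000 bytes
= 2685.5469 KB
BDP = 22000000 bits (2750000 bytes)


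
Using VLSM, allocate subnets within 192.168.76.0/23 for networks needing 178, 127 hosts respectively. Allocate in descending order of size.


178 hosts -> /24 (254 usable): 192.168.76.0/24
127 hosts -> /24 (254 usable): 192.168.77.0/24
Allocation: 192.168.76.0/24 (178 hosts, 254 usable); 192.168.77.0/24 (127 hosts, 254 usable)


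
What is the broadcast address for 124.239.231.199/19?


Network: 124.239.224.0/19
Host bits = 13
Set all host bits to 1:
Broadcast: 124.239.255.255


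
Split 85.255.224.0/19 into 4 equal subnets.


New prefix = 19 + 2 = 21
Each subnet has 2048 addresses
  85.255.224.0/21
  85.255.232.0/21
  85.255.240.0/21
  85.255.248.0/21
Subnets: 85.255.224.0/21, 85.255.232.0/21, 85.255.240.0/21, 85.255.248.0/21


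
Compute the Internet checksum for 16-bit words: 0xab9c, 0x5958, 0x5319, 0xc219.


Sum all words (with carry folding):
+ 0xab9c = 0xab9c
+ 0x5958 = 0x04f5
+ 0x5319 = 0x580e
+ 0xc219 = 0x1a28
One's complement: ~0x1a28
Checksum = 0xe5d7


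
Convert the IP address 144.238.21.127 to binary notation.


144 = 10010000
238 = 11101110
21 = 00010101
127 = 01111111
Binary: 10010000.11101110.00010101.01111111


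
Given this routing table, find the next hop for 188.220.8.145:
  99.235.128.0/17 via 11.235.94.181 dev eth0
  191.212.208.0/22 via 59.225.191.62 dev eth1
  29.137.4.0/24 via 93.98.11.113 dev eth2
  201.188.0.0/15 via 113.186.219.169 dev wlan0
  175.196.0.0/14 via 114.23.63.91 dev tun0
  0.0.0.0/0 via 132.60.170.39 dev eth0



Longest prefix match for 188.220.8.145:
  /17 99.235.128.0: no
  /22 191.212.208.0: no
  /24 29.137.4.0: no
  /15 201.188.0.0: no
  /14 175.196.0.0: no
  /0 0.0.0.0: MATCH
Selected: next-hop 132.60.170.39 via eth0 (matched /0)


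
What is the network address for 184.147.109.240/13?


IP:   10111000.10010011.01101101.11110000
Mask: 11111111.11111000.00000000.00000000
AND operation:
Net:  10111000.10010000.00000000.00000000
Network: 184.144.0.0/13


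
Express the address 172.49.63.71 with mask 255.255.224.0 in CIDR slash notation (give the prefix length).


Binary: 11111111.11111111.11100000.00000000
Count leading 1s
Prefix: /19


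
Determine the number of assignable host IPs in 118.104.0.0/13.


Host bits = 32 - 13 = 19
Total addresses = 2^19 = 524288
Usable = total - 2 (network and broadcast)
Usable hosts: 524286


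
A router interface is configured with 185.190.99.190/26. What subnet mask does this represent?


/26 means 26 network bits, 6 host bits
Binary: 11111111111111111111111111000000
Mask: 255.255.255.192


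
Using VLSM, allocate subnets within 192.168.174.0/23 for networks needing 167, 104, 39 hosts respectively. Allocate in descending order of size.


167 hosts -> /24 (254 usable): 192.168.174.0/24
104 hosts -> /25 (126 usable): 192.168.175.0/25
39 hosts -> /26 (62 usable): 192.168.175.128/26
Allocation: 192.168.174.0/24 (167 hosts, 254 usable); 192.168.175.0/25 (104 hosts, 126 usable); 192.168.175.128/26 (39 hosts, 62 usable)


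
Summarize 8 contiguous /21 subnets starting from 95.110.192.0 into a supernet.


Original prefix: /21
Number of subnets: 8 = 2^3
New prefix = 21 - 3 = 18
Supernet: 95.110.192.0/18


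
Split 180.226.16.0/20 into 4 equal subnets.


New prefix = 20 + 2 = 22
Each subnet has 1024 addresses
  180.226.16.0/22
  180.226.20.0/22
  180.226.24.0/22
  180.226.28.0/22
Subnets: 180.226.16.0/22, 180.226.20.0/22, 180.226.24.0/22, 180.226.28.0/22


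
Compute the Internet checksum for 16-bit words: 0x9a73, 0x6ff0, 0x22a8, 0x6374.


Sum all words (with carry folding):
+ 0x9a73 = 0x9a73
+ 0x6ff0 = 0x0a64
+ 0x22a8 = 0x2d0c
+ 0x6374 = 0x9080
One's complement: ~0x9080
Checksum = 0x6f7f


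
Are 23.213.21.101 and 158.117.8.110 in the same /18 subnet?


Mask: 255.255.192.0
23.213.21.101 AND mask = 23.213.0.0
158.117.8.110 AND mask = 158.117.0.0
No, different subnets (23.213.0.0 vs 158.117.0.0)


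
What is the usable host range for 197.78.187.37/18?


Network: 197.78.128.0
Broadcast: 197.78.191.255
First usable = network + 1
Last usable = broadcast - 1
Range: 197.78.128.1 to 197.78.191.254
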